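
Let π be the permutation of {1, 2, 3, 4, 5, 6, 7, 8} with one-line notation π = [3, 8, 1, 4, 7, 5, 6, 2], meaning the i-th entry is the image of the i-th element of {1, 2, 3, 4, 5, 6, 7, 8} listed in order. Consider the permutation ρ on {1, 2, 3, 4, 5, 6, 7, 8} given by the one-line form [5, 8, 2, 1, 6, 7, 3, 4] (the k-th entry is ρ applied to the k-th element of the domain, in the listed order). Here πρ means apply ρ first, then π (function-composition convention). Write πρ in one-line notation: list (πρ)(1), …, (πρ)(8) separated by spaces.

For each element, apply ρ then π: 1 → 5 → 7; 2 → 8 → 2; 3 → 2 → 8; 4 → 1 → 3; 5 → 6 → 5; 6 → 7 → 6; 7 → 3 → 1; 8 → 4 → 4.
So πρ in one-line form is 7 2 8 3 5 6 1 4.

7 2 8 3 5 6 1 4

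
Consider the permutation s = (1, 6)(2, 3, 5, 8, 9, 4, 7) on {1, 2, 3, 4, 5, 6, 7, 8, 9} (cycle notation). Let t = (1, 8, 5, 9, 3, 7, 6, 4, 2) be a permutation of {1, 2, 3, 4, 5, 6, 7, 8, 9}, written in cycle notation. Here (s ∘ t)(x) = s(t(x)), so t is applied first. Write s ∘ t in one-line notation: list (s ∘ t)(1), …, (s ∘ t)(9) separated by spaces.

For each element, apply t then s: 1 → 8 → 9; 2 → 1 → 6; 3 → 7 → 2; 4 → 2 → 3; 5 → 9 → 4; 6 → 4 → 7; 7 → 6 → 1; 8 → 5 → 8; 9 → 3 → 5.
Collecting the images, s ∘ t = [9 6 2 3 4 7 1 8 5].

9 6 2 3 4 7 1 8 5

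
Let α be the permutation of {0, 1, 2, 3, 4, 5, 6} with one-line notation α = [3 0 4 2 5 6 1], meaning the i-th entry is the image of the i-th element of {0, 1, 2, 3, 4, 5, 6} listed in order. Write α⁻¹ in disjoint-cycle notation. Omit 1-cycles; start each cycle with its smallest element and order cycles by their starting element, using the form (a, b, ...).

The cycle decomposition of α is (0, 3, 2, 4, 5, 6, 1).
Reversing each cycle (and rotating so the smallest element leads) gives α⁻¹ = (0, 1, 6, 5, 4, 2, 3).

(0, 1, 6, 5, 4, 2, 3)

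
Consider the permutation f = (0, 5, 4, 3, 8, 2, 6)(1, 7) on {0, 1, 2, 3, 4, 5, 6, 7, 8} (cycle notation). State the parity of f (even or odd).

odd

The cycle lengths are 7, 2.
A cycle is odd iff its length is even; f has 1 even-length cycle, so sgn(f) = (−1)^1 and f is odd.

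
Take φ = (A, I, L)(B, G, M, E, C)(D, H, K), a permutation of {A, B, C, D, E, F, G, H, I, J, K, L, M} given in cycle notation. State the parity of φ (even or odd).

even

The cycle lengths are 5, 3, 3, 1, 1.
A cycle of length ℓ contributes ℓ−1 transpositions, so φ is a product of 4 + 2 + 2 = 8 transpositions — even.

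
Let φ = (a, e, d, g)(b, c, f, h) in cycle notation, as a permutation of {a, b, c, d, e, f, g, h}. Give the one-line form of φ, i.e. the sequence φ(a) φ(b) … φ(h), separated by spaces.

Each element maps to the next entry in its cycle (wrapping to the front): a↦e, b↦c, c↦f, d↦g, e↦d, f↦h, g↦a, h↦b.
So the one-line form is e c f g d h a b.

e c f g d h a b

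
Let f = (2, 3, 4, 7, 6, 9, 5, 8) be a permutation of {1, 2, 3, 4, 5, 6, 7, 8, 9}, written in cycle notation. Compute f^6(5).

6

5 lies in the 8-cycle (2, 3, 4, 7, 6, 9, 5, 8).
Advancing 6 steps from 5: 5 → 8 → 2 → 3 → 4 → 7 → 6.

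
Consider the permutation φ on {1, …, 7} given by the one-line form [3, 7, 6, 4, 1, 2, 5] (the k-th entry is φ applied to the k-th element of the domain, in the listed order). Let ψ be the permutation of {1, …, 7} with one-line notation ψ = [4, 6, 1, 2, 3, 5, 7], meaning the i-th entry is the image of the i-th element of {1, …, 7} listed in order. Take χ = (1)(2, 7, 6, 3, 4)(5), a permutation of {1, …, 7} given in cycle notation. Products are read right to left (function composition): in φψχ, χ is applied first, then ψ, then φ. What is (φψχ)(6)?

3

Chase 6: χ(6) = 3; ψ(3) = 1; φ(1) = 3. Hence (φψχ)(6) = 3.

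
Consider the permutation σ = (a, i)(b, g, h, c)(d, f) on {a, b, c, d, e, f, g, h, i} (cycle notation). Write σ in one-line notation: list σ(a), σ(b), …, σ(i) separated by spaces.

i g b f e d h c a

Each element maps to the next entry in its cycle (wrapping to the front): a↦i, b↦g, c↦b, d↦f, e↦e, f↦d, g↦h, h↦c, i↦a.
So the one-line form is i g b f e d h c a.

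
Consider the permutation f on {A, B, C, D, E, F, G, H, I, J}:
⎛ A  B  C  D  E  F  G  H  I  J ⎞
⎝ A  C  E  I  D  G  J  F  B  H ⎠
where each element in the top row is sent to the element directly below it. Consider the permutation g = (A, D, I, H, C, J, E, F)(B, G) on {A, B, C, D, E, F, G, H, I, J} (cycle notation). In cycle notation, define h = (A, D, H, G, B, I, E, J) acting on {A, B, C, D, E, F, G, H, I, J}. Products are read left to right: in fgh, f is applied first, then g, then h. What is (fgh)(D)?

(fgh)(D) = h(g(f(D))). f(D) = I, then g(I) = H, then h(H) = G, so the result is G.

G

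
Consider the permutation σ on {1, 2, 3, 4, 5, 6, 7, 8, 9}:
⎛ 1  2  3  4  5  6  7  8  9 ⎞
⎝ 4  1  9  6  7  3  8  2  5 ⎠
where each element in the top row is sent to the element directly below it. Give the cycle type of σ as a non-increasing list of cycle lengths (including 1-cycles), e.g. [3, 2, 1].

The disjoint cycles are (1, 4, 6, 3, 9, 5, 7, 8, 2), with lengths 9 in non-increasing order.

[9]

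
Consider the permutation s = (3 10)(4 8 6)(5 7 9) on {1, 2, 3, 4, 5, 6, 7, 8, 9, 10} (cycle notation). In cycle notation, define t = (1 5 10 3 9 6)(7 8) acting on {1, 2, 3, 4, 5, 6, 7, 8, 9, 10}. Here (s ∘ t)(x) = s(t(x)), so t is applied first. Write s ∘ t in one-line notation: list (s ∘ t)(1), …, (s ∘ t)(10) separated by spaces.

(s ∘ t)(x) = s(t(x)). Computing each image: s(t(1)) = s(5) = 7, s(t(2)) = s(2) = 2, s(t(3)) = s(9) = 5, s(t(4)) = s(4) = 8, s(t(5)) = s(10) = 3, s(t(6)) = s(1) = 1, s(t(7)) = s(8) = 6, s(t(8)) = s(7) = 9, s(t(9)) = s(6) = 4, s(t(10)) = s(3) = 10.
Hence s ∘ t = [7 2 5 8 3 1 6 9 4 10].

7 2 5 8 3 1 6 9 4 10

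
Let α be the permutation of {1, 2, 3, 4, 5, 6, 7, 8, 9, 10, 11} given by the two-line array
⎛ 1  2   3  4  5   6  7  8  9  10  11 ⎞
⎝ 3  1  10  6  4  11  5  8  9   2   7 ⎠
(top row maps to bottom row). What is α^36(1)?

Tracing 1 → 3 → … returns to 1 after 4 steps, so 1 lies in a 4-cycle (1 3 10 2).
On a 4-cycle, α^4 is the identity, so α^36 = α^0 there (36 ≡ 0 mod 4).
So α^36(1) = 1.

1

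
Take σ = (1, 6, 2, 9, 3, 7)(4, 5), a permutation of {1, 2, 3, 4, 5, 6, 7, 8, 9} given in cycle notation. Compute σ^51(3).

3 lies in the 6-cycle (1, 6, 2, 9, 3, 7).
On a 6-cycle, σ^6 is the identity, so σ^51 = σ^3 there (51 ≡ 3 mod 6).
Advancing 3 steps from 3: 3 → 7 → 1 → 6.

6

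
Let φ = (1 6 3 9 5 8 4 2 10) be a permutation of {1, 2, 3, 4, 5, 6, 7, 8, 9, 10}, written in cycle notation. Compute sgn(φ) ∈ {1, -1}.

1

The cycle lengths are 9, 1.
A cycle of length ℓ contributes ℓ−1 transpositions, so φ is a product of 8 transpositions — even.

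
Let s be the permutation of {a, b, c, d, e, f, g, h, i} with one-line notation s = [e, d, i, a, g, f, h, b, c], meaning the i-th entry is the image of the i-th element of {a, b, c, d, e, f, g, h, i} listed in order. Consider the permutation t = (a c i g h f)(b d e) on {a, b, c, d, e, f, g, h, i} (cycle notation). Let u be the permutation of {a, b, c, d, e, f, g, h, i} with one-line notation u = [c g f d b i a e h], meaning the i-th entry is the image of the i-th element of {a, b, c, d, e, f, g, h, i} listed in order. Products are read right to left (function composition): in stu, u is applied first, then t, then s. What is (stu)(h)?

(stu)(h) = s(t(u(h))). u(h) = e, then t(e) = b, then s(b) = d, so the result is d.

d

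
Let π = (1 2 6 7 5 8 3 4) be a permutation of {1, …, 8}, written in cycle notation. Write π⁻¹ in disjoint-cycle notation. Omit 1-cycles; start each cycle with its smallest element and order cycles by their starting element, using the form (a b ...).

Inverting a permutation written in cycle notation just reverses the order within every cycle.
After reversing and putting each cycle's least element first, π⁻¹ = (1 4 3 8 5 7 6 2).

(1 4 3 8 5 7 6 2)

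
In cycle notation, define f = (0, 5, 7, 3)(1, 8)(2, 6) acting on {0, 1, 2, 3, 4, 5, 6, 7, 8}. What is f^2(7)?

0

7 lies in the 4-cycle (0, 5, 7, 3).
Stepping 2 places around the cycle: 7 → 3 → 0.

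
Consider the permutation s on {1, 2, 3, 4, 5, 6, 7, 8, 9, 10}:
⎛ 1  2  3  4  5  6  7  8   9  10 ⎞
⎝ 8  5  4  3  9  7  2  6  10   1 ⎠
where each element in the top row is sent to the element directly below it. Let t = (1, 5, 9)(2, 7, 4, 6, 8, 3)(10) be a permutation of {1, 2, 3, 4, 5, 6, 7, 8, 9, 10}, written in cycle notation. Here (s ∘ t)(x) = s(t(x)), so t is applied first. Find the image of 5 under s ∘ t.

(s ∘ t)(5) = s(t(5)). t(5) = 9, then s(9) = 10. So (s ∘ t)(5) = 10.

10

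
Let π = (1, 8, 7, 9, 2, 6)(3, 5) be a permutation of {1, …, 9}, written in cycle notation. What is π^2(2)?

2 lies in the 6-cycle (1, 8, 7, 9, 2, 6).
Advancing 2 steps from 2: 2 → 6 → 1.

1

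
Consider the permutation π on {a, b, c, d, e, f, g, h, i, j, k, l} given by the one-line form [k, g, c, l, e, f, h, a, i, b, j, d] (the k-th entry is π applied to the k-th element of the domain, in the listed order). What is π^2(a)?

j

Tracing a → k → … returns to a after 6 steps, so a lies in a 6-cycle (a, k, j, b, g, h).
Advancing 2 steps from a: a → k → j.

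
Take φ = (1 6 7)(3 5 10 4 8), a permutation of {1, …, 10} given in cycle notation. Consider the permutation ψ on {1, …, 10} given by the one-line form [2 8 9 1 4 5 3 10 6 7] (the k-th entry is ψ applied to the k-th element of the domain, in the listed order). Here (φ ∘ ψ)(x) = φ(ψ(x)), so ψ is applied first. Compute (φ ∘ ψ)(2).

3

First apply ψ: ψ(2) = 8, then φ(8) = 3. Thus (φ ∘ ψ)(2) = 3.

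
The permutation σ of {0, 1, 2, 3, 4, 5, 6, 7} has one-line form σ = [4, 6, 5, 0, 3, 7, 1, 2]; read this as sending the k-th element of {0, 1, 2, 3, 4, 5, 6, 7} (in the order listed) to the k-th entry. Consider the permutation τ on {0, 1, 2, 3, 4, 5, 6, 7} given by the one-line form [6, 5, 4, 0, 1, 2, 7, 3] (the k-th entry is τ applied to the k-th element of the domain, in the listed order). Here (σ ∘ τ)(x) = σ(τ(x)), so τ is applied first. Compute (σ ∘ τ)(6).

(σ ∘ τ)(6) = σ(τ(6)). τ(6) = 7, then σ(7) = 2. So (σ ∘ τ)(6) = 2.

2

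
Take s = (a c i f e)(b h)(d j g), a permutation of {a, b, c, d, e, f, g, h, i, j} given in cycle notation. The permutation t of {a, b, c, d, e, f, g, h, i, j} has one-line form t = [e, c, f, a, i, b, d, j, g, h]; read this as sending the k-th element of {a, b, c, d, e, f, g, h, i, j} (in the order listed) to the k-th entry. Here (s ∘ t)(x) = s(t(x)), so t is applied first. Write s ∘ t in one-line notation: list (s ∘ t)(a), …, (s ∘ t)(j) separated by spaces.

a i e c f h j g d b

Chase each element through t then s: a → e → a; b → c → i; c → f → e; d → a → c; e → i → f; f → b → h; g → d → j; h → j → g; i → g → d; j → h → b.
Collecting the images, s ∘ t = [a i e c f h j g d b].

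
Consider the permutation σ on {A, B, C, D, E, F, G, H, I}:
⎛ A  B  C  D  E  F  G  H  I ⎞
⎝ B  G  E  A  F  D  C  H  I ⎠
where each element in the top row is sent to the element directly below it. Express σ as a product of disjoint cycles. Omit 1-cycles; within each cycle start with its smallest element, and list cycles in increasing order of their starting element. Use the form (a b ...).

Iterating σ from A gives A → B → G → C → E → F → D → A; that is the 7-cycle (A B G C E F D).
Continuing from each remaining unvisited element yields (A B G C E F D).

(A B G C E F D)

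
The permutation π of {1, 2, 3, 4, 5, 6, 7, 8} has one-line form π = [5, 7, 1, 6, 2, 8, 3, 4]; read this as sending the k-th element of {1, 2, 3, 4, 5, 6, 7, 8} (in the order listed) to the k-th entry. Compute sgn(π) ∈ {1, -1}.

1

In disjoint-cycle form the cycle lengths are 5, 3.
A cycle of length ℓ contributes ℓ−1 transpositions, so π is a product of 4 + 2 = 6 transpositions — even.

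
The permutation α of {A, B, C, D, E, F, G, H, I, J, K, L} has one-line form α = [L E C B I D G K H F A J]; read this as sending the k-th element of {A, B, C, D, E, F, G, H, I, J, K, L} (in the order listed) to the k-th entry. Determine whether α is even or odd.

In disjoint-cycle form the cycle lengths are 10, 1, 1.
A cycle is odd iff its length is even; α has 1 even-length cycle, so sgn(α) = (−1)^1 and α is odd.

odd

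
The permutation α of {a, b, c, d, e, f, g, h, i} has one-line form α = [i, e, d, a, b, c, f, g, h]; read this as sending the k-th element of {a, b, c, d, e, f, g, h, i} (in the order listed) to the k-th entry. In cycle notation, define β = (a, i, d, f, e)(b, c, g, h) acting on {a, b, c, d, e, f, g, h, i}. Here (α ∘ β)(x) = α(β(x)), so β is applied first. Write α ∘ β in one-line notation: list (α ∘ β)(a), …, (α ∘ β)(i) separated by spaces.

h d f c i b g e a

For each element, apply β then α: a → i → h; b → c → d; c → g → f; d → f → c; e → a → i; f → e → b; g → h → g; h → b → e; i → d → a.
So α ∘ β in one-line form is h d f c i b g e a.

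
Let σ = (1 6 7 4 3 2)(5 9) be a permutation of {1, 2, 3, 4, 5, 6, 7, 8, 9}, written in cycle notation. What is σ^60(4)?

4 lies in the 6-cycle (1 6 7 4 3 2).
Since the cycle has length 6, σ^60 acts on it the same as σ^0 (60 mod 6 = 0).
So σ^60(4) = 4.

4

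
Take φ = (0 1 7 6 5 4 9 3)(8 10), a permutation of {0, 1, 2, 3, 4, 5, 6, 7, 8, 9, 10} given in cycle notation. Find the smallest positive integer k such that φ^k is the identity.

The disjoint cycles have lengths 8, 2, 1.
The order of φ is the least common multiple of its cycle lengths: lcm(8, 2) = 8.

8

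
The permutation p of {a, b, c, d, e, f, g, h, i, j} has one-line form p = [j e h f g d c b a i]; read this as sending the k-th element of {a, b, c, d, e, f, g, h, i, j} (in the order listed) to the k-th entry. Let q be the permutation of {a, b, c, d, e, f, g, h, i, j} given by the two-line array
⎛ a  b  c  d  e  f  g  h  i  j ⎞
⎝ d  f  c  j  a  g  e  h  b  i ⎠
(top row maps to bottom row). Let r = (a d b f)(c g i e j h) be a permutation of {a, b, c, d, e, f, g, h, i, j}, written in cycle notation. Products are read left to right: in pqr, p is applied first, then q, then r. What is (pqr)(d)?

(pqr)(d) = r(q(p(d))). p(d) = f, then q(f) = g, then r(g) = i, so the result is i.

i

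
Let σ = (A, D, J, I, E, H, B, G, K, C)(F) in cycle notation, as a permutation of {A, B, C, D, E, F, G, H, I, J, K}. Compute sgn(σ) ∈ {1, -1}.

-1

The cycle lengths are 10, 1.
A cycle of length ℓ contributes ℓ−1 transpositions, so σ is a product of 9 transpositions — odd.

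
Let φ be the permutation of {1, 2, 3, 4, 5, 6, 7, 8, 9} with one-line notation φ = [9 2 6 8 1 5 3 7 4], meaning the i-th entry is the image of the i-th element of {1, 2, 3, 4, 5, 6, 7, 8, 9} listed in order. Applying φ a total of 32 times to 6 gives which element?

6

Tracing 6 → 5 → … returns to 6 after 8 steps, so 6 lies in an 8-cycle (1 9 4 8 7 3 6 5).
Since the cycle has length 8, φ^32 acts on it the same as φ^0 (32 mod 8 = 0).
So φ^32(6) = 6.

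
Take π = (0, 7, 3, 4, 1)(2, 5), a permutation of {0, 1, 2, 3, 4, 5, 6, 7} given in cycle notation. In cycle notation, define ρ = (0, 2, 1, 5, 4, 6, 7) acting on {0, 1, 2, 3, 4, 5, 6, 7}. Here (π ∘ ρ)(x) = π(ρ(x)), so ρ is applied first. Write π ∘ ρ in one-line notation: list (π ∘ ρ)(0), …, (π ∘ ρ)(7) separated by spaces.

(π ∘ ρ)(x) = π(ρ(x)). Computing each image: π(ρ(0)) = π(2) = 5, π(ρ(1)) = π(5) = 2, π(ρ(2)) = π(1) = 0, π(ρ(3)) = π(3) = 4, π(ρ(4)) = π(6) = 6, π(ρ(5)) = π(4) = 1, π(ρ(6)) = π(7) = 3, π(ρ(7)) = π(0) = 7.
Hence π ∘ ρ = [5 2 0 4 6 1 3 7].

5 2 0 4 6 1 3 7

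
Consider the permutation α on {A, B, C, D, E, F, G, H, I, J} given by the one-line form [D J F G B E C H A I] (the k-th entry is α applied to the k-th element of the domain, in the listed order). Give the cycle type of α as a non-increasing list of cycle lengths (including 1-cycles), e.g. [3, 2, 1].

[9, 1]

The disjoint cycles are (A D G C F E B J I)(H), with lengths 9, 1 in non-increasing order.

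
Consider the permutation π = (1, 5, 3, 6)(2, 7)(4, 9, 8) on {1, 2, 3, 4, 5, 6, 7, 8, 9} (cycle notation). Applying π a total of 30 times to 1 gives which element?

3

1 lies in the 4-cycle (1, 5, 3, 6).
Since the cycle has length 4, π^30 acts on it the same as π^2 (30 mod 4 = 2).
Advancing 2 steps from 1: 1 → 5 → 3.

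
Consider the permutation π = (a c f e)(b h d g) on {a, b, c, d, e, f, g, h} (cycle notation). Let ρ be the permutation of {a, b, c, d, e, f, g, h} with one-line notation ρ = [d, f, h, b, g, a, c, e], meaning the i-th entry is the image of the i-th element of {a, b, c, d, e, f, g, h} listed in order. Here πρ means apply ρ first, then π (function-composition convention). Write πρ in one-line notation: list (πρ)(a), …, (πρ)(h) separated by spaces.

g e d h b c f a

(πρ)(x) = π(ρ(x)). Computing each image: π(ρ(a)) = π(d) = g, π(ρ(b)) = π(f) = e, π(ρ(c)) = π(h) = d, π(ρ(d)) = π(b) = h, π(ρ(e)) = π(g) = b, π(ρ(f)) = π(a) = c, π(ρ(g)) = π(c) = f, π(ρ(h)) = π(e) = a.
Hence πρ = [g e d h b c f a].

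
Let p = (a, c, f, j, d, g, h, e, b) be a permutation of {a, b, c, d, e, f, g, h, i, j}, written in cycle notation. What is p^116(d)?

j

d lies in the 9-cycle (a, c, f, j, d, g, h, e, b).
Since the cycle has length 9, p^116 acts on it the same as p^8 (116 mod 9 = 8).
Stepping 8 places around the cycle: d → g → h → e → b → a → c → f → j.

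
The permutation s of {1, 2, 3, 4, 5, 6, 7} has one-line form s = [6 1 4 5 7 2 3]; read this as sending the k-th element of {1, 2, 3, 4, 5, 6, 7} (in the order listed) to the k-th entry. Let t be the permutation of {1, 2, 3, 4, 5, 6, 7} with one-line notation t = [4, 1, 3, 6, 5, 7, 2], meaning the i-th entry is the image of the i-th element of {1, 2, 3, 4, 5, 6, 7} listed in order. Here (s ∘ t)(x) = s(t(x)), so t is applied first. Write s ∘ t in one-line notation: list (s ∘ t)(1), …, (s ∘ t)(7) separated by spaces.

5 6 4 2 7 3 1

Chase each element through t then s: 1 → 4 → 5; 2 → 1 → 6; 3 → 3 → 4; 4 → 6 → 2; 5 → 5 → 7; 6 → 7 → 3; 7 → 2 → 1.
So s ∘ t in one-line form is 5 6 4 2 7 3 1.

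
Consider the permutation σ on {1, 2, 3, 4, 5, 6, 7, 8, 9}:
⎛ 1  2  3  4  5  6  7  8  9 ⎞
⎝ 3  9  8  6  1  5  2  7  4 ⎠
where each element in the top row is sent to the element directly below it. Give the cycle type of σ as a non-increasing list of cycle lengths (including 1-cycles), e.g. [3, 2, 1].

[9]

The disjoint cycles are (1 3 8 7 2 9 4 6 5), with lengths 9 in non-increasing order.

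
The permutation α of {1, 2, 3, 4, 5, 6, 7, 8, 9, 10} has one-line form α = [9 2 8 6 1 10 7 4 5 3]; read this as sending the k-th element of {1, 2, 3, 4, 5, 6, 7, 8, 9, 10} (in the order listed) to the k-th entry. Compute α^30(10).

10

Tracing 10 → 3 → … returns to 10 after 5 steps, so 10 lies in a 5-cycle (3, 8, 4, 6, 10).
Powers repeat with period 5 on this cycle, and 30 mod 5 = 0, so α^30(10) = α^0(10).
So α^30(10) = 10.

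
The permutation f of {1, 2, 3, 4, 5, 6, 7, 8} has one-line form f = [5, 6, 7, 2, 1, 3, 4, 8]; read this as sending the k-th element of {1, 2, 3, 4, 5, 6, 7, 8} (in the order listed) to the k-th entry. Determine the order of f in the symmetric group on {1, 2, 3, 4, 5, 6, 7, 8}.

10

The disjoint-cycle form of f has cycle lengths 5, 2, 1.
The order is lcm(5, 2) = 10.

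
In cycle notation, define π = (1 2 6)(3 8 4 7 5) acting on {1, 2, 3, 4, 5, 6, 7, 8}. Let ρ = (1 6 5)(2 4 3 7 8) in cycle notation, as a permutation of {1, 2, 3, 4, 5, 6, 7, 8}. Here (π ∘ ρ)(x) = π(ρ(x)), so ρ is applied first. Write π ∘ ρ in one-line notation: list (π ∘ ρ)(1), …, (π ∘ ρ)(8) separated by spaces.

For each element, apply ρ then π: 1 → 6 → 1; 2 → 4 → 7; 3 → 7 → 5; 4 → 3 → 8; 5 → 1 → 2; 6 → 5 → 3; 7 → 8 → 4; 8 → 2 → 6.
Collecting the images, π ∘ ρ = [1 7 5 8 2 3 4 6].

1 7 5 8 2 3 4 6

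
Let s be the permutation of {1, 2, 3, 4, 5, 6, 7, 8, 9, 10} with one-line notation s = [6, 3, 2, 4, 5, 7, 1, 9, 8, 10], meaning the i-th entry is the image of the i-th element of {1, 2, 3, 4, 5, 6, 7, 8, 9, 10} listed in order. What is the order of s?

Writing s as disjoint cycles, the cycle lengths are 3, 2, 2, 1, 1, 1.
The order is lcm(3, 2, 2) = 6.

6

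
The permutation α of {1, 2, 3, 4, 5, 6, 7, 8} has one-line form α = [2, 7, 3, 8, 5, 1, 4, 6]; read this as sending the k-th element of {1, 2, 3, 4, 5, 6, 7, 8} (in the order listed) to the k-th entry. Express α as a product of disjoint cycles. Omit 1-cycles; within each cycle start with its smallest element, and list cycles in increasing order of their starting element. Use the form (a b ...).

(1 2 7 4 8 6)

Start at 1 and follow images: 1 → 2 → 7 → 4 → 8 → 6 → 1, giving the cycle (1 2 7 4 8 6).
Repeating from the next unused element and collecting all non-trivial cycles gives (1 2 7 4 8 6).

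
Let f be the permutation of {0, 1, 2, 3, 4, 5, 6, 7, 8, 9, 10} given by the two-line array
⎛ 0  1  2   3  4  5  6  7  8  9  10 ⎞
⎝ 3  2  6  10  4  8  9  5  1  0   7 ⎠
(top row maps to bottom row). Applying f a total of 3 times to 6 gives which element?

Tracing 6 → 9 → … returns to 6 after 10 steps, so 6 lies in a 10-cycle (0, 3, 10, 7, 5, 8, 1, 2, 6, 9).
Stepping 3 places around the cycle: 6 → 9 → 0 → 3.

3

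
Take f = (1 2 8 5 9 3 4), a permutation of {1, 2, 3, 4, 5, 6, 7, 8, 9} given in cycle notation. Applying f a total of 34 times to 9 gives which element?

5

9 lies in the 7-cycle (1 2 8 5 9 3 4).
Powers repeat with period 7 on this cycle, and 34 mod 7 = 6, so f^34(9) = f^6(9).
Stepping 6 places around the cycle: 9 → 3 → 4 → 1 → 2 → 8 → 5.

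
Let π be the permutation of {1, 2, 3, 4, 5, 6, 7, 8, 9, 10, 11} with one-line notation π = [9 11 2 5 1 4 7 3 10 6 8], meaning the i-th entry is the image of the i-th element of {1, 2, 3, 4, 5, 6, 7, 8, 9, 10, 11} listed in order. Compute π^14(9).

6

Tracing 9 → 10 → … returns to 9 after 6 steps, so 9 lies in a 6-cycle (1 9 10 6 4 5).
Powers repeat with period 6 on this cycle, and 14 mod 6 = 2, so π^14(9) = π^2(9).
Stepping 2 places around the cycle: 9 → 10 → 6.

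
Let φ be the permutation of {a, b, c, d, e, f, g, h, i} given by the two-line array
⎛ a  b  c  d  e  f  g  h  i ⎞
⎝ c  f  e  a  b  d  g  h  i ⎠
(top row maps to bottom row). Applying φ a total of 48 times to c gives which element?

c

Tracing c → e → … returns to c after 6 steps, so c lies in a 6-cycle (a, c, e, b, f, d).
Since the cycle has length 6, φ^48 acts on it the same as φ^0 (48 mod 6 = 0).
So φ^48(c) = c.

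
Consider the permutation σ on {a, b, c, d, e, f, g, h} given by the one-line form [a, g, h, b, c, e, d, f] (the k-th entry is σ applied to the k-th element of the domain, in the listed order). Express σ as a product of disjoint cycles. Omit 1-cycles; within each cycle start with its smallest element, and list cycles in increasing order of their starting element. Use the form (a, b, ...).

From b: b → g → d → b, closing the cycle (b, g, d).
Continuing from each remaining unvisited element yields (b, g, d)(c, h, f, e).

(b, g, d)(c, h, f, e)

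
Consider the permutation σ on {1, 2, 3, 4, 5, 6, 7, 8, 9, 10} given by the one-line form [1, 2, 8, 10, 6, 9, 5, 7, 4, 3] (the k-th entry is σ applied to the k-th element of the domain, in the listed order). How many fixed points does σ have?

The fixed points (elements with σ(x) = x) are {1, 2}, so there are 2.

2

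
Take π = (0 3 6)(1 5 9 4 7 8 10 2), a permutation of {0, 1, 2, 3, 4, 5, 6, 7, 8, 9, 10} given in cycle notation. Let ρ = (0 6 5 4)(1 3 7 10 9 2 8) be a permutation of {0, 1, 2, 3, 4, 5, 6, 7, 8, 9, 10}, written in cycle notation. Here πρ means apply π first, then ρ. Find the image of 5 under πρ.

(πρ)(5) = ρ(π(5)). π(5) = 9, then ρ(9) = 2. So (πρ)(5) = 2.

2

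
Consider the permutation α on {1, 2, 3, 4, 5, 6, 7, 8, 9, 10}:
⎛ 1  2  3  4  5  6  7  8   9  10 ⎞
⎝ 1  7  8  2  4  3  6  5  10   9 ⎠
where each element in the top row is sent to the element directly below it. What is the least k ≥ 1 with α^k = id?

14

The disjoint-cycle form of α has cycle lengths 7, 2, 1.
The order of α is the least common multiple of its cycle lengths: lcm(7, 2) = 14.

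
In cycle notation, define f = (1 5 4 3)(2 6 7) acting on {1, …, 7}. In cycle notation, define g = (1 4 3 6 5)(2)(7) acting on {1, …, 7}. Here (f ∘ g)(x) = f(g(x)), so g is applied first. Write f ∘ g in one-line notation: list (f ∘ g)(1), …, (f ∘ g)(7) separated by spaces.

3 6 7 1 5 4 2

Chase each element through g then f: 1 → 4 → 3; 2 → 2 → 6; 3 → 6 → 7; 4 → 3 → 1; 5 → 1 → 5; 6 → 5 → 4; 7 → 7 → 2.
So f ∘ g in one-line form is 3 6 7 1 5 4 2.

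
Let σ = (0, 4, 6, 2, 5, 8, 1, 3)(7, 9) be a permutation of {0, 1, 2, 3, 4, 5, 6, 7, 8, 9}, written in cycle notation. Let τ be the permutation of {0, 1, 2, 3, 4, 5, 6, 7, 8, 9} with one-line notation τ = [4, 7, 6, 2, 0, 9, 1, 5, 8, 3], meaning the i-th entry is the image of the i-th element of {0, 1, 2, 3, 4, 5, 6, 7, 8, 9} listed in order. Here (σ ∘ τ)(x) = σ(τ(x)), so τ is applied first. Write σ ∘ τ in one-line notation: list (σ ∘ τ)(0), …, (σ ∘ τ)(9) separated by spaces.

(σ ∘ τ)(x) = σ(τ(x)). Computing each image: σ(τ(0)) = σ(4) = 6, σ(τ(1)) = σ(7) = 9, σ(τ(2)) = σ(6) = 2, σ(τ(3)) = σ(2) = 5, σ(τ(4)) = σ(0) = 4, σ(τ(5)) = σ(9) = 7, σ(τ(6)) = σ(1) = 3, σ(τ(7)) = σ(5) = 8, σ(τ(8)) = σ(8) = 1, σ(τ(9)) = σ(3) = 0.
Hence σ ∘ τ = [6 9 2 5 4 7 3 8 1 0].

6 9 2 5 4 7 3 8 1 0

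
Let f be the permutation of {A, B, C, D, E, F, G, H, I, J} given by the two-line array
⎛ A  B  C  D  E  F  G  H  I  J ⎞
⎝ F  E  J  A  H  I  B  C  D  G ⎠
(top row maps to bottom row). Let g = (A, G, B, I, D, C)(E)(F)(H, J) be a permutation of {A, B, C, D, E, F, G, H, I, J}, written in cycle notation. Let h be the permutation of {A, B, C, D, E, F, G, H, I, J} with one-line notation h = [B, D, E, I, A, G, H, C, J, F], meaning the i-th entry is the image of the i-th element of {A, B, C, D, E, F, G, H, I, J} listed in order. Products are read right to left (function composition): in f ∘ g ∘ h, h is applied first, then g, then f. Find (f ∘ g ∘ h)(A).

D

Chase A: h(A) = B; g(B) = I; f(I) = D. Hence (f ∘ g ∘ h)(A) = D.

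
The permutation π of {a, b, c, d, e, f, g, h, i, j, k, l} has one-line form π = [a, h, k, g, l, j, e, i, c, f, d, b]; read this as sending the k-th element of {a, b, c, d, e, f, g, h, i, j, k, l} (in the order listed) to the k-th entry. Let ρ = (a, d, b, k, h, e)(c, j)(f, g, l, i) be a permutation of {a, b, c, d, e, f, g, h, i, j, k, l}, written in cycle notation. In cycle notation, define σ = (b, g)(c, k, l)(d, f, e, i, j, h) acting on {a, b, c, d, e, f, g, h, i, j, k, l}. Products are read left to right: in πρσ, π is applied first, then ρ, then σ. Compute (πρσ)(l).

l

Apply the permutations in order: π(l) = b, then ρ(b) = k, then σ(k) = l. So (πρσ)(l) = l.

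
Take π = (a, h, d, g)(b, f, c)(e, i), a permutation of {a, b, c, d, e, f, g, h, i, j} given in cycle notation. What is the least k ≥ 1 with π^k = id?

The cycle type of π is (4, 3, 2, 1).
The order is lcm(4, 3, 2) = 12.

12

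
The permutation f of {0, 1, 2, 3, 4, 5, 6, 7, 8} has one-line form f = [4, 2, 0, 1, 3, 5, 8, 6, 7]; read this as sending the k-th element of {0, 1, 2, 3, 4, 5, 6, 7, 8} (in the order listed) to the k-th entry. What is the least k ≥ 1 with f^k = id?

15

Decomposing into disjoint cycles gives cycle lengths 5, 3, 1.
The order of f is the least common multiple of its cycle lengths: lcm(5, 3) = 15.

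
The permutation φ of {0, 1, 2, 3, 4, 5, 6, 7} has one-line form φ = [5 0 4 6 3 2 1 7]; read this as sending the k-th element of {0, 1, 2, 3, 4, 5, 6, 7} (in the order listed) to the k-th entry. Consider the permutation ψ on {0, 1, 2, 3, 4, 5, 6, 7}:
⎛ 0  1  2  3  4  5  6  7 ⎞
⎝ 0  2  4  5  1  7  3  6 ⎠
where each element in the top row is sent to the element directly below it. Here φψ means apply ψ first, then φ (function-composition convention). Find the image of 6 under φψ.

(φψ)(6) = φ(ψ(6)). ψ(6) = 3, then φ(3) = 6. So (φψ)(6) = 6.

6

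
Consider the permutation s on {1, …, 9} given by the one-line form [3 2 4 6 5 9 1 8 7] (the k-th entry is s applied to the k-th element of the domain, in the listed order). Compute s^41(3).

1

Tracing 3 → 4 → … returns to 3 after 6 steps, so 3 lies in a 6-cycle (1 3 4 6 9 7).
On a 6-cycle, s^6 is the identity, so s^41 = s^5 there (41 ≡ 5 mod 6).
Stepping 5 places around the cycle: 3 → 4 → 6 → 9 → 7 → 1.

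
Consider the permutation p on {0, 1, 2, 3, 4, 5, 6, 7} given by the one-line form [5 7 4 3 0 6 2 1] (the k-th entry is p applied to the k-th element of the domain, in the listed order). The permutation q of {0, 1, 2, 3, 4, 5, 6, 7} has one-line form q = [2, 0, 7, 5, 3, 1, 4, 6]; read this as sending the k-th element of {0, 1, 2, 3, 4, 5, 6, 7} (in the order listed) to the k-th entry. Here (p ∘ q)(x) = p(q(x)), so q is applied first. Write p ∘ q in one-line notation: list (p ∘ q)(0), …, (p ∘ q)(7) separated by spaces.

4 5 1 6 3 7 0 2

(p ∘ q)(x) = p(q(x)). Computing each image: p(q(0)) = p(2) = 4, p(q(1)) = p(0) = 5, p(q(2)) = p(7) = 1, p(q(3)) = p(5) = 6, p(q(4)) = p(3) = 3, p(q(5)) = p(1) = 7, p(q(6)) = p(4) = 0, p(q(7)) = p(6) = 2.
Hence p ∘ q = [4 5 1 6 3 7 0 2].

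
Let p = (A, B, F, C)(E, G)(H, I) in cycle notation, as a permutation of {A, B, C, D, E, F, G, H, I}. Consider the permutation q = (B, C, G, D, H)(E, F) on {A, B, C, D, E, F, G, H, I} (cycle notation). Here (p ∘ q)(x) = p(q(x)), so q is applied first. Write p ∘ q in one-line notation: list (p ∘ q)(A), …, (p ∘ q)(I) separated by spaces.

B A E I C G D F H

(p ∘ q)(x) = p(q(x)). Computing each image: p(q(A)) = p(A) = B, p(q(B)) = p(C) = A, p(q(C)) = p(G) = E, p(q(D)) = p(H) = I, p(q(E)) = p(F) = C, p(q(F)) = p(E) = G, p(q(G)) = p(D) = D, p(q(H)) = p(B) = F, p(q(I)) = p(I) = H.
Hence p ∘ q = [B A E I C G D F H].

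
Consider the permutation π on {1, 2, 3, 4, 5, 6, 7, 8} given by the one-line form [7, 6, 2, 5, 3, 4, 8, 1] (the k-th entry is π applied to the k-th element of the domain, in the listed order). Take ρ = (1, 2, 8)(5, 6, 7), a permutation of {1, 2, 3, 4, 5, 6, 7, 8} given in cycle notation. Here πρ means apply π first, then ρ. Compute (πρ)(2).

First apply π: π(2) = 6, then ρ(6) = 7. Thus (πρ)(2) = 7.

7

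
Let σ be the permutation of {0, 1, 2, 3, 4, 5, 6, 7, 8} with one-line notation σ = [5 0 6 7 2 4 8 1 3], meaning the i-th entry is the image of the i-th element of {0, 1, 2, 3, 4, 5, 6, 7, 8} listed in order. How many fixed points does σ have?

No element satisfies σ(x) = x, so there are 0 fixed points.

0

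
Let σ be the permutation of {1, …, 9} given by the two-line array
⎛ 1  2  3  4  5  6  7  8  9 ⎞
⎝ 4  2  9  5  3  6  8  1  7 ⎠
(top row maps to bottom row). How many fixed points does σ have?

The fixed points (elements with σ(x) = x) are {2, 6}, so there are 2.

2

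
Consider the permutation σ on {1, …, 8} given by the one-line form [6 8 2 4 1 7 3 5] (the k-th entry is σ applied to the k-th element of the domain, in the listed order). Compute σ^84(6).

Tracing 6 → 7 → … returns to 6 after 7 steps, so 6 lies in a 7-cycle (1 6 7 3 2 8 5).
Powers repeat with period 7 on this cycle, and 84 mod 7 = 0, so σ^84(6) = σ^0(6).
So σ^84(6) = 6.

6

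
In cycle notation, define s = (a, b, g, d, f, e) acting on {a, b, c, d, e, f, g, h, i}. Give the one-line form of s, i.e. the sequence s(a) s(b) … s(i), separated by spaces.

b g c f a e d h i

Reading each image from the cycles: a→b, b→g, c→c, d→f, e→a, f→e, g→d, h→h, i→i.
Listing these in domain order gives b g c f a e d h i.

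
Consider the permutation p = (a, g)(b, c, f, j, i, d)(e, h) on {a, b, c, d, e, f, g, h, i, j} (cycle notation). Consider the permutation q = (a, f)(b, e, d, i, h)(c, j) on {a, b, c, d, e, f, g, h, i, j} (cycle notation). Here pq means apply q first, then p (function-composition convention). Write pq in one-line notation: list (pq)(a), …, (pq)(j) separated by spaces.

(pq)(x) = p(q(x)). Computing each image: p(q(a)) = p(f) = j, p(q(b)) = p(e) = h, p(q(c)) = p(j) = i, p(q(d)) = p(i) = d, p(q(e)) = p(d) = b, p(q(f)) = p(a) = g, p(q(g)) = p(g) = a, p(q(h)) = p(b) = c, p(q(i)) = p(h) = e, p(q(j)) = p(c) = f.
Hence pq = [j h i d b g a c e f].

j h i d b g a c e f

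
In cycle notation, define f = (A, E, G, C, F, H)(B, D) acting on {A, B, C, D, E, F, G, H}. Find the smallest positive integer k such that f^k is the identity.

The cycle type of f is (6, 2).
The order of f is the least common multiple of its cycle lengths: lcm(6, 2) = 6.

6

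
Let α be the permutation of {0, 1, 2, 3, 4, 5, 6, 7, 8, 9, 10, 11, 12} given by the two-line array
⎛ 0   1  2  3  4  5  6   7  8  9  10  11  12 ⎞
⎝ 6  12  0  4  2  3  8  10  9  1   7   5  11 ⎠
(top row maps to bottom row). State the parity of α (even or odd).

In disjoint-cycle form the cycle lengths are 11, 2.
A cycle of length ℓ contributes ℓ−1 transpositions, so α is a product of 10 + 1 = 11 transpositions — odd.

odd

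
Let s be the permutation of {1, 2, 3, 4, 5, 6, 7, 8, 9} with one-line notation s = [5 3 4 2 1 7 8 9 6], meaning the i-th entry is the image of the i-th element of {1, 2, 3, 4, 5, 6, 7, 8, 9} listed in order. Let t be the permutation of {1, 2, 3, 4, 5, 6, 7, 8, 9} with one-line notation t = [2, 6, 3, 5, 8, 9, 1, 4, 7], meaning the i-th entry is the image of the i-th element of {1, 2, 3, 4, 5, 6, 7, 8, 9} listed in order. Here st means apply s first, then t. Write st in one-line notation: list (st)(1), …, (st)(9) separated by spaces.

(st)(x) = t(s(x)). Computing each image: t(s(1)) = t(5) = 8, t(s(2)) = t(3) = 3, t(s(3)) = t(4) = 5, t(s(4)) = t(2) = 6, t(s(5)) = t(1) = 2, t(s(6)) = t(7) = 1, t(s(7)) = t(8) = 4, t(s(8)) = t(9) = 7, t(s(9)) = t(6) = 9.
Hence st = [8 3 5 6 2 1 4 7 9].

8 3 5 6 2 1 4 7 9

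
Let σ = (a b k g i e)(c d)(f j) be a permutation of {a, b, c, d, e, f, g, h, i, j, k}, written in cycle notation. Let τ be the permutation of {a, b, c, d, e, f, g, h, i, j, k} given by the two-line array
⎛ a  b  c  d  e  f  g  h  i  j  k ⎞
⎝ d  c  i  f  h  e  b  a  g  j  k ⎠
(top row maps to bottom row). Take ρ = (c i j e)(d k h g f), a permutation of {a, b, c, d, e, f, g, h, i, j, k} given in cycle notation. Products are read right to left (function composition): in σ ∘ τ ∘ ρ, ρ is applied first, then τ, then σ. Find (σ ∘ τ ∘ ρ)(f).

Chase f: ρ(f) = d; τ(d) = f; σ(f) = j. Hence (σ ∘ τ ∘ ρ)(f) = j.

j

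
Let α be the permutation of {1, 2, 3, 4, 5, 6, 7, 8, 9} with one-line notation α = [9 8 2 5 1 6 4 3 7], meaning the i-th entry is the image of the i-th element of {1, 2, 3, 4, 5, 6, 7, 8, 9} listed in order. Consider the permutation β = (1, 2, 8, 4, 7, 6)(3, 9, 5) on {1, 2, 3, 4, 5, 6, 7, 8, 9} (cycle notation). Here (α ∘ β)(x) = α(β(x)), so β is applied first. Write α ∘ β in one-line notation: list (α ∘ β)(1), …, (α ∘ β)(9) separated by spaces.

8 3 7 4 2 9 6 5 1

For each element, apply β then α: 1 → 2 → 8; 2 → 8 → 3; 3 → 9 → 7; 4 → 7 → 4; 5 → 3 → 2; 6 → 1 → 9; 7 → 6 → 6; 8 → 4 → 5; 9 → 5 → 1.
Collecting the images, α ∘ β = [8 3 7 4 2 9 6 5 1].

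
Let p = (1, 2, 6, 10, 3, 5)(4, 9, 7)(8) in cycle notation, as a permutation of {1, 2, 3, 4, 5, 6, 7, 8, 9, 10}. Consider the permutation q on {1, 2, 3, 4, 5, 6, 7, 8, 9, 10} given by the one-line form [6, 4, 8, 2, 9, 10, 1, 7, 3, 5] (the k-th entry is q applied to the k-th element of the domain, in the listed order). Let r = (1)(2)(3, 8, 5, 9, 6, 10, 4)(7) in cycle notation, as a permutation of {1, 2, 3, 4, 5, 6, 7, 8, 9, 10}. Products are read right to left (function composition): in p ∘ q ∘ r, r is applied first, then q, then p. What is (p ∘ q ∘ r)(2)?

Chase 2: r(2) = 2; q(2) = 4; p(4) = 9. Hence (p ∘ q ∘ r)(2) = 9.

9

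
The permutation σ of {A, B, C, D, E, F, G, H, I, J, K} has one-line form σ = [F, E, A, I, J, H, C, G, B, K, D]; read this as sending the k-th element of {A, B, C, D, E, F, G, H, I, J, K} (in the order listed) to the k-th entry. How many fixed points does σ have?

No element satisfies σ(x) = x, so there are 0 fixed points.

0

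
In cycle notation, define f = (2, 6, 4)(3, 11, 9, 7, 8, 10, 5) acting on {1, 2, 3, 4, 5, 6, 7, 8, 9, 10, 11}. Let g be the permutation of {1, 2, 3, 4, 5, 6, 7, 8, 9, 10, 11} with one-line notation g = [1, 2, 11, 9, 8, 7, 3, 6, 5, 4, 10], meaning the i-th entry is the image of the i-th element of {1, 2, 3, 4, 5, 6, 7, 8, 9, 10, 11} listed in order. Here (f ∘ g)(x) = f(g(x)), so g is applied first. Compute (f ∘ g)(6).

g(6) = 7, then f(7) = 8; composing gives (f ∘ g)(6) = 8.

8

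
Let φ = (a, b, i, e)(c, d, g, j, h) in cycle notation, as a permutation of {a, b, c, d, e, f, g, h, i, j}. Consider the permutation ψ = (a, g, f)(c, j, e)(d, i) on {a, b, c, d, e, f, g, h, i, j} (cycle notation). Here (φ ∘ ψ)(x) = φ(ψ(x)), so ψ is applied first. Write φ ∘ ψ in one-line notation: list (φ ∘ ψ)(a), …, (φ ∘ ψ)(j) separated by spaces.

For each element, apply ψ then φ: a → g → j; b → b → i; c → j → h; d → i → e; e → c → d; f → a → b; g → f → f; h → h → c; i → d → g; j → e → a.
Collecting the images, φ ∘ ψ = [j i h e d b f c g a].

j i h e d b f c g a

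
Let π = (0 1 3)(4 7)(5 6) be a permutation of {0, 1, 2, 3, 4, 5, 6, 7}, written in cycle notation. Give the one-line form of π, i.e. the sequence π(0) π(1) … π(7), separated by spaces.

Reading each image from the cycles: 0↦1, 1↦3, 2↦2, 3↦0, 4↦7, 5↦6, 6↦5, 7↦4.
Listing these in domain order gives 1 3 2 0 7 6 5 4.

1 3 2 0 7 6 5 4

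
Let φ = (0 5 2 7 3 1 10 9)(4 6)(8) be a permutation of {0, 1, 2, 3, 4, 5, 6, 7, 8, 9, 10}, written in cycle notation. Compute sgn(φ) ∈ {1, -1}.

1

The cycle lengths are 8, 2, 1.
A cycle is odd iff its length is even; φ has 2 even-length cycles, so sgn(φ) = (−1)^2 and φ is even.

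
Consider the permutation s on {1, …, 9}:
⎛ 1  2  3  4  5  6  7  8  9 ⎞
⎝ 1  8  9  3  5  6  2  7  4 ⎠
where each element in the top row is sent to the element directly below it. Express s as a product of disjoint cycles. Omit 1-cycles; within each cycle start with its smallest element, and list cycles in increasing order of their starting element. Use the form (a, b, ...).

(2, 8, 7)(3, 9, 4)

Iterating s from 2 gives 2 → 8 → 7 → 2; that is the 3-cycle (2, 8, 7).
Repeating from the next unused element and collecting all non-trivial cycles gives (2, 8, 7)(3, 9, 4).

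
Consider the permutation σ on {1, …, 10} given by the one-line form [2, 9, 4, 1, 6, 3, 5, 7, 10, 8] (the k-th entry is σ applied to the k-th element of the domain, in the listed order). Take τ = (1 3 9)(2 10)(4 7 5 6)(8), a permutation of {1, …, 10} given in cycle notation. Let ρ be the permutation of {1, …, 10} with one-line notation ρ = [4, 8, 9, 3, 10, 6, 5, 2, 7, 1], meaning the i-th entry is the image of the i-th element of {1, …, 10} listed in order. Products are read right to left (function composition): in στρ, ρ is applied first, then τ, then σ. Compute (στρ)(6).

(στρ)(6) = σ(τ(ρ(6))). ρ(6) = 6, then τ(6) = 4, then σ(4) = 1, so the result is 1.

1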